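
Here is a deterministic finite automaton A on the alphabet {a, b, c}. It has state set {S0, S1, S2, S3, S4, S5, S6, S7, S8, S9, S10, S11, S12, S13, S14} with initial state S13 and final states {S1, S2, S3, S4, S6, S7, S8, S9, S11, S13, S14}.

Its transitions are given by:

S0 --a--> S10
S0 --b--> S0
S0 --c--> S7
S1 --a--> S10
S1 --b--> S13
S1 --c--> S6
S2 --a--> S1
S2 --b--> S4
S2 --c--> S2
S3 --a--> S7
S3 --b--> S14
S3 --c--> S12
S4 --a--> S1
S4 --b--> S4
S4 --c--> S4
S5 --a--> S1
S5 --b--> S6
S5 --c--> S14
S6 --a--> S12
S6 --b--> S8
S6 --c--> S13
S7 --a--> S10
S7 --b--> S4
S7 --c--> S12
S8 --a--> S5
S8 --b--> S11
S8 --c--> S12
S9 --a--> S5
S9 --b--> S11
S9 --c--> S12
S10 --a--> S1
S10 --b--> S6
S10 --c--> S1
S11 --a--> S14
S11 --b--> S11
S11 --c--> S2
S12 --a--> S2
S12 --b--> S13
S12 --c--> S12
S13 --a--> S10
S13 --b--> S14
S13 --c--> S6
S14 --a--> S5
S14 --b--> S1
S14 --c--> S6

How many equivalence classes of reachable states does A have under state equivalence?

Reachable states from the start: {S1,S2,S4,S5,S6,S8,S10,S11,S12,S13,S14}. Unreachable: {S0,S3,S7,S9} — drop them.
Initial partition by acceptance: {S1,S2,S4,S6,S8,S11,S13,S14} | {S5,S10,S12}.
Refine {S1,S2,S4,S6,S8,S11,S13,S14} on symbol a: members go to different blocks, giving {S1,S6,S8,S13,S14} and {S2,S4,S11}.
Refine {S1,S6,S8,S13,S14} on symbol b: members go to different blocks, giving {S1,S6,S13,S14} and {S8}.
Split {S1,S6,S13,S14} by δ(·,b) → {S1,S13,S14} and {S6}.
Split {S5,S10,S12} by δ(·,a) → {S5,S10} and {S12}.
Stable partition: {S1,S13,S14} | {S5,S10} | {S2,S4,S11} | {S8} | {S6} | {S12} — 6 equivalence classes.

6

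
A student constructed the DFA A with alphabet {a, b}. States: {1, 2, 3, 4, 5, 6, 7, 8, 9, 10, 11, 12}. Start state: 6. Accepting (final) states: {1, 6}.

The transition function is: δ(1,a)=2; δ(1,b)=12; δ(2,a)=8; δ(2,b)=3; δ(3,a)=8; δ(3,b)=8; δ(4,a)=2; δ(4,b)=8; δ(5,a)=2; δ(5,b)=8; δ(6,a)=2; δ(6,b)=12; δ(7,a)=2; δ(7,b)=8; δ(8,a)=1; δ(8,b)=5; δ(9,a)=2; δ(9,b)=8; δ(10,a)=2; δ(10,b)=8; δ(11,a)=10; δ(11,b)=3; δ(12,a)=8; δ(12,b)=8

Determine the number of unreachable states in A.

No path from 6 leads to 4, 7, 9, 10, 11; the other 7 states are all reachable.

5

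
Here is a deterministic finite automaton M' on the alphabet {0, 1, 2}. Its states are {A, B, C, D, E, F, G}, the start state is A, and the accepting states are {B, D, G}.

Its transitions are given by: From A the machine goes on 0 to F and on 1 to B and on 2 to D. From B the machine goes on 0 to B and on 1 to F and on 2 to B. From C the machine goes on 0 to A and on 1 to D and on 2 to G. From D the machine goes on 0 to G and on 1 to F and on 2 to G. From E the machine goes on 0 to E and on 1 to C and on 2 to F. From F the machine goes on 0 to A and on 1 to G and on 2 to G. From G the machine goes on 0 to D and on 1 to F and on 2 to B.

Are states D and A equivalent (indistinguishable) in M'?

No

Reachable states from the start: {A,B,D,F,G}. Unreachable: {C,E} — drop them.
Start with accepting vs non-accepting: {B,D,G} | {A,F}.
No further refinement is possible. Final partition (2 blocks): {B,D,G} | {A,F}.
D and A end up in different blocks, so they are distinguishable. For instance, the string 'ε' is accepted from only D.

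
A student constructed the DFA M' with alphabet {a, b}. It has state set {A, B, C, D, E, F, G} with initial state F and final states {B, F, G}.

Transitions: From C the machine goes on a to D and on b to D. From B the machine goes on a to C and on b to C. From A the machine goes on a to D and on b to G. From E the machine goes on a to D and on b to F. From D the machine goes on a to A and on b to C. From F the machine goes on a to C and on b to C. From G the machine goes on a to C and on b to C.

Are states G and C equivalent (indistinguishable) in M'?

No

Reachable states from the start: {A,C,D,F,G}. Unreachable: {B,E} — drop them.
Start with accepting vs non-accepting: {F,G} | {A,C,D}.
Refine {A,C,D} on symbol b: members go to different blocks, giving {C,D} and {A}.
Split {C,D} by δ(·,a) → {C} and {D}.
Stable partition: {F,G} | {C} | {A} | {D} — 4 equivalence classes.
G and C end up in different blocks, so they are distinguishable. For instance, the string 'ε' is accepted from only G.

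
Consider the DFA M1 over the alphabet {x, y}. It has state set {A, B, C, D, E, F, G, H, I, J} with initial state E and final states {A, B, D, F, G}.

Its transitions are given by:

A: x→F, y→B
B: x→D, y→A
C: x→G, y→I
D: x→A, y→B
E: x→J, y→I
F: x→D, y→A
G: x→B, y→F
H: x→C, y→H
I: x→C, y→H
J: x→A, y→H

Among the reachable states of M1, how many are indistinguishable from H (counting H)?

All states are reachable from the start state.
Initial partition by acceptance: {A,B,D,F,G} | {C,E,H,I,J}.
On input x, block {C,E,H,I,J} splits into {E,H,I} and {C,J}.
Stable partition: {A,B,D,F,G} | {E,H,I} | {C,J} — 3 equivalence classes.
The equivalence class containing H is {E,H,I}, of size 3.

3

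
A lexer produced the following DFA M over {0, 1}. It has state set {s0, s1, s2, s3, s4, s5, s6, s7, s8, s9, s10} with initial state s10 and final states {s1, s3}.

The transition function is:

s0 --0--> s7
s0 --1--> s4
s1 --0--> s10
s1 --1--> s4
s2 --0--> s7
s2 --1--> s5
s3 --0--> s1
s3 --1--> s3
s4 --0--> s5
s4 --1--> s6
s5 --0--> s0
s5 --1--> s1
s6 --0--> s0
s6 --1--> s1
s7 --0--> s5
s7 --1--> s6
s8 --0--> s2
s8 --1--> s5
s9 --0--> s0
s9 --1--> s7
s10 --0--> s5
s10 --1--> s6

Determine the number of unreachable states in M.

4

No path from s10 leads to s2, s3, s8, s9; the other 7 states are all reachable.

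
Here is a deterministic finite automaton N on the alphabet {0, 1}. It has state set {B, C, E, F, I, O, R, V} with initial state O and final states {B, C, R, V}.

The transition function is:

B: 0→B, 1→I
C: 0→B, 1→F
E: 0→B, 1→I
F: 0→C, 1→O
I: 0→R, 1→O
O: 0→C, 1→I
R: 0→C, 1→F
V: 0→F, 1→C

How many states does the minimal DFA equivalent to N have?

Reachable states from the start: {B,C,F,I,O,R}. Unreachable: {E,V} — drop them.
P0 = {B,C,R} | {F,I,O}.
No further refinement is possible. Final partition (2 blocks): {B,C,R} | {F,I,O}.

2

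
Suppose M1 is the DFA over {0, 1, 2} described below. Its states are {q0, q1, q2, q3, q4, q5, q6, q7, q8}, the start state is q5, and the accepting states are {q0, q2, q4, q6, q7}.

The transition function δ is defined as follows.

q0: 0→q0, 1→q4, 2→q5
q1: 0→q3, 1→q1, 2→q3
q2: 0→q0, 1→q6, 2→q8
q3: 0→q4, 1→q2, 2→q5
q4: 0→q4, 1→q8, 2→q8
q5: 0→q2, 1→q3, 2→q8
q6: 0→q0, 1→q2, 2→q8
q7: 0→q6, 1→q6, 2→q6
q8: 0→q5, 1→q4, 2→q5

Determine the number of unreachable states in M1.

Starting at q5 and following transitions, the reachable set is {q0, q2, q3, q4, q5, q6, q8}. That leaves q1, q7 unreachable — 2 in total.

2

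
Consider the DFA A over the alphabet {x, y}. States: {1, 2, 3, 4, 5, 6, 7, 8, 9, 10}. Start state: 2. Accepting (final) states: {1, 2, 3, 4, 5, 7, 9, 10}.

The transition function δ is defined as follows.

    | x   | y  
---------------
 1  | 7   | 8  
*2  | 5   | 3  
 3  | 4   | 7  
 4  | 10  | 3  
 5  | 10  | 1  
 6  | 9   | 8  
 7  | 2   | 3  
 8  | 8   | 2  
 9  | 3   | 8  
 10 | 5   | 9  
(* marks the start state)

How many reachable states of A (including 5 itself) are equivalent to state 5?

2

First remove the unreachable states {6}; 9 states remain.
P0 = {1,2,3,4,5,7,9,10} | {8}.
Split {1,2,3,4,5,7,9,10} by δ(·,y) → {2,3,4,5,7,10} and {1,9}.
Split {2,3,4,5,7,10} by δ(·,y) → {2,3,4,7} and {5,10}.
Refine {2,3,4,7} on symbol x: members go to different blocks, giving {2,4} and {3,7}.
No further refinement is possible. Final partition (5 blocks): {2,4} | {8} | {1,9} | {5,10} | {3,7}.
State 5 belongs to the block {5,10}, which has 2 states.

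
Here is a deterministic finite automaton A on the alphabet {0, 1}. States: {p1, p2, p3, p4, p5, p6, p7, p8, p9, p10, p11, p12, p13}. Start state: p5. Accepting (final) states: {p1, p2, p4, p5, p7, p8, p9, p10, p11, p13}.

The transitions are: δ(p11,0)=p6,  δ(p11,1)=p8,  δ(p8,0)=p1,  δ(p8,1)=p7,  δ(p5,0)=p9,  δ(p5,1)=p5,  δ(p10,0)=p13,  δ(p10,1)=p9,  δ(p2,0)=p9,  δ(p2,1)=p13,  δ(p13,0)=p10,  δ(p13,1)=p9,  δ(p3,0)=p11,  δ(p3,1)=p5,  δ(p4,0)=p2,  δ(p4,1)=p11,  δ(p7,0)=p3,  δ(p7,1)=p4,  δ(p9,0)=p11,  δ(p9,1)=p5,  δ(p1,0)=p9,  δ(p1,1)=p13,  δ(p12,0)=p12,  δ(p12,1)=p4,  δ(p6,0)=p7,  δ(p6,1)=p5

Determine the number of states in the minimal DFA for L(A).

7

States {p12} cannot be reached from the start state, so discard them.
Start with accepting vs non-accepting: {p1,p2,p4,p5,p7,p8,p9,p10,p11,p13} | {p3,p6}.
Split {p1,p2,p4,p5,p7,p8,p9,p10,p11,p13} by δ(·,0) → {p1,p2,p4,p5,p8,p9,p10,p13} and {p7,p11}.
Split {p1,p2,p4,p5,p8,p9,p10,p13} by δ(·,0) → {p1,p2,p4,p5,p8,p10,p13} and {p9}.
Split {p1,p2,p4,p5,p8,p10,p13} by δ(·,0) → {p4,p8,p10,p13} and {p1,p2,p5}.
On input 0, block {p4,p8,p10,p13} splits into {p4,p8} and {p10,p13}.
Split {p1,p2,p5} by δ(·,1) → {p1,p2} and {p5}.
The partition is now stable with 7 blocks: {p4,p8} | {p3,p6} | {p7,p11} | {p9} | {p1,p2} | {p10,p13} | {p5}.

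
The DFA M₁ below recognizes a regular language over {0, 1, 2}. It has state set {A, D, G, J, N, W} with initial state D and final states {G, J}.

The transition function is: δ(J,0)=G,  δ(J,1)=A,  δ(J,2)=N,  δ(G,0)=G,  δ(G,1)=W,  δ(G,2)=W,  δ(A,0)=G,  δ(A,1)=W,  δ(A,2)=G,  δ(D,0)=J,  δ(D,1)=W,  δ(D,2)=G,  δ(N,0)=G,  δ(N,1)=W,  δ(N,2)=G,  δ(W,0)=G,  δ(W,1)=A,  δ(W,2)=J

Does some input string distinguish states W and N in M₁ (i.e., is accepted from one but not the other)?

No

Start with accepting vs non-accepting: {G,J} | {A,D,N,W}.
Stable partition: {G,J} | {A,D,N,W} — 2 equivalence classes.
W and N lie in the same block of the stable partition, so they are equivalent — no string distinguishes them.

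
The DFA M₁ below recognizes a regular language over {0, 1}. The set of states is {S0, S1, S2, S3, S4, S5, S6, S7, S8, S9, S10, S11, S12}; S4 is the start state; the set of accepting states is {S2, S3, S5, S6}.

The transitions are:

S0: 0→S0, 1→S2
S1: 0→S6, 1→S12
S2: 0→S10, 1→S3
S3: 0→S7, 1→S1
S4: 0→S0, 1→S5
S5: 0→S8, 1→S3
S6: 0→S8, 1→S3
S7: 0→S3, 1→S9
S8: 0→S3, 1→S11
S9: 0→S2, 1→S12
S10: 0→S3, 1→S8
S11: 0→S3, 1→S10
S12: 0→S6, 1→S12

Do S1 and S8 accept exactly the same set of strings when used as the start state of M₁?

All states are reachable from the start state.
Initial partition by acceptance: {S2,S3,S5,S6} | {S0,S1,S4,S7,S8,S9,S10,S11,S12}.
On input 1, block {S2,S3,S5,S6} splits into {S2,S5,S6} and {S3}.
On input 0, block {S0,S1,S4,S7,S8,S9,S10,S11,S12} splits into {S7,S8,S10,S11} and {S1,S9,S12} and {S0,S4}.
Split {S7,S8,S10,S11} by δ(·,1) → {S8,S10,S11} and {S7}.
No further refinement is possible. Final partition (6 blocks): {S2,S5,S6} | {S8,S10,S11} | {S3} | {S1,S9,S12} | {S0,S4} | {S7}.
S1 and S8 end up in different blocks, so they are distinguishable. For instance, the string '01' is accepted from only S1.

No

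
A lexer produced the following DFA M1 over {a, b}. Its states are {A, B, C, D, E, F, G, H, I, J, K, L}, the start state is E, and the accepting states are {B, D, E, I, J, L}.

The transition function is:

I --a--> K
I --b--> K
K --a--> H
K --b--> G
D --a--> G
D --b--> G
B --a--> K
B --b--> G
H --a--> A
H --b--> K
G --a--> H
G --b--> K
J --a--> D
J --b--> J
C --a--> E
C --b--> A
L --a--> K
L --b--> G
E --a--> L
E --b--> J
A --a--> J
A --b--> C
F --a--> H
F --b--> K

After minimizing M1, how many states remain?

States {B,F,I} cannot be reached from the start state, so discard them.
Start with accepting vs non-accepting: {D,E,J,L} | {A,C,G,H,K}.
Split {D,E,J,L} by δ(·,a) → {D,L} and {E,J}.
Refine {A,C,G,H,K} on symbol a: members go to different blocks, giving {G,H,K} and {A,C}.
Refine {G,H,K} on symbol a: members go to different blocks, giving {G,K} and {H}.
Stable partition: {D,L} | {G,K} | {E,J} | {A,C} | {H} — 5 equivalence classes.

5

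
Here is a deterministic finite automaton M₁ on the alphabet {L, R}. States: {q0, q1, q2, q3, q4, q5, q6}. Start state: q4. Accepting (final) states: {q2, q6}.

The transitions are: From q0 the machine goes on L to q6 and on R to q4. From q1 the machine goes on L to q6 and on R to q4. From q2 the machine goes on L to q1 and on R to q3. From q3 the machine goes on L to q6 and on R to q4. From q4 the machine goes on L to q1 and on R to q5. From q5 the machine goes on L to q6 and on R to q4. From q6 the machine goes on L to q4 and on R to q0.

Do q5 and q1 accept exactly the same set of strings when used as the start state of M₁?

First remove the unreachable states {q2,q3}; 5 states remain.
P0 = {q6} | {q0,q1,q4,q5}.
Split {q0,q1,q4,q5} by δ(·,L) → {q0,q1,q5} and {q4}.
No further refinement is possible. Final partition (3 blocks): {q6} | {q0,q1,q5} | {q4}.
q5 and q1 lie in the same block of the stable partition, so they are equivalent — no string distinguishes them.

Yes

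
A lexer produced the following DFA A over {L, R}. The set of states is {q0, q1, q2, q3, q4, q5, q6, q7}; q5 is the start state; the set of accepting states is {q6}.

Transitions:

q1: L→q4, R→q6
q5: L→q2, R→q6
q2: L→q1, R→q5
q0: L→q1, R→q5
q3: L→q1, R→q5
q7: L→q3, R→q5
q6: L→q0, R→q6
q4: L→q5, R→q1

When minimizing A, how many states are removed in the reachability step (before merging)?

No path from q5 leads to q3, q7; the other 6 states are all reachable.

2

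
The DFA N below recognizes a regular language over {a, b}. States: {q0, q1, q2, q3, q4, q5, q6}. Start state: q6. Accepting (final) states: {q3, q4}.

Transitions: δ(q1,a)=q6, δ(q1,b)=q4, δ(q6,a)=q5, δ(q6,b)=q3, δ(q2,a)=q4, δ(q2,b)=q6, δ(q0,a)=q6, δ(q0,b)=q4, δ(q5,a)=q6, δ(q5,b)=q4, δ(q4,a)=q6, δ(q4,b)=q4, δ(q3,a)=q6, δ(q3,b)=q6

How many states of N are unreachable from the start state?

BFS from q6 reaches {q3, q4, q5, q6}; the 3 state(s) q0, q1, q2 are never visited.

3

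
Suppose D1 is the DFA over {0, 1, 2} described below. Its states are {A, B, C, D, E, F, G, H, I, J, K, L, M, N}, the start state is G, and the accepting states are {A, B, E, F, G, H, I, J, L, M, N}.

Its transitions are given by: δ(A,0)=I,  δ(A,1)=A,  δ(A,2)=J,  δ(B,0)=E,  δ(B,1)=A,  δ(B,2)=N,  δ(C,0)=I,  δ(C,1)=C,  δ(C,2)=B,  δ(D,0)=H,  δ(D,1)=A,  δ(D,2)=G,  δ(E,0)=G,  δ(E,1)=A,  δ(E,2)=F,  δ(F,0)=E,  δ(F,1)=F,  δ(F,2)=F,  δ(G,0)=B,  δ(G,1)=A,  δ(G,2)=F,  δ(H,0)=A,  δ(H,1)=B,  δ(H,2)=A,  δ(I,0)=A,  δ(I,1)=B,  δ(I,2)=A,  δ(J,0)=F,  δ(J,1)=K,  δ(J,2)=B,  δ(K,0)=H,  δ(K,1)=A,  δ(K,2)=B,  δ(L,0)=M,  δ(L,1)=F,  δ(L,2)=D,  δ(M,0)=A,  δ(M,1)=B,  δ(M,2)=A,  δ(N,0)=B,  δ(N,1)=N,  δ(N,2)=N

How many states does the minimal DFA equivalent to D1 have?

6

First remove the unreachable states {C,D,L,M}; 10 states remain.
Start with accepting vs non-accepting: {A,B,E,F,G,H,I,J,N} | {K}.
Refine {A,B,E,F,G,H,I,J,N} on symbol 1: members go to different blocks, giving {A,B,E,F,G,H,I,N} and {J}.
Split {A,B,E,F,G,H,I,N} by δ(·,2) → {B,E,F,G,H,I,N} and {A}.
Split {B,E,F,G,H,I,N} by δ(·,0) → {B,E,F,G,N} and {H,I}.
On input 1, block {B,E,F,G,N} splits into {B,E,G} and {F,N}.
Stable partition: {B,E,G} | {K} | {J} | {A} | {H,I} | {F,N} — 6 equivalence classes.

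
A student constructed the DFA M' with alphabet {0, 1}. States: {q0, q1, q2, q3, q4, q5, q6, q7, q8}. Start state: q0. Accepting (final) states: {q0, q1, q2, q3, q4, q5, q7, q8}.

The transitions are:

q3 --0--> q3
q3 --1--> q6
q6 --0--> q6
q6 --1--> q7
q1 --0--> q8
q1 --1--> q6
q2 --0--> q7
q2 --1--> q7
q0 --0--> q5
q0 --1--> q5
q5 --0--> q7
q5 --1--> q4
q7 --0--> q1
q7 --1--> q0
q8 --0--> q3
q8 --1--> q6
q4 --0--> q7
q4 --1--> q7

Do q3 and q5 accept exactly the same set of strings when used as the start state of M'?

First remove the unreachable states {q2}; 8 states remain.
P0 = {q0,q1,q3,q4,q5,q7,q8} | {q6}.
Refine {q0,q1,q3,q4,q5,q7,q8} on symbol 1: members go to different blocks, giving {q0,q4,q5,q7} and {q1,q3,q8}.
Refine {q0,q4,q5,q7} on symbol 0: members go to different blocks, giving {q0,q4,q5} and {q7}.
Split {q0,q4,q5} by δ(·,0) → {q4,q5} and {q0}.
Split {q4,q5} by δ(·,1) → {q4} and {q5}.
No further refinement is possible. Final partition (6 blocks): {q4} | {q6} | {q1,q3,q8} | {q7} | {q0} | {q5}.
q3 and q5 end up in different blocks, so they are distinguishable. For instance, the string '1' is accepted from only q5.

No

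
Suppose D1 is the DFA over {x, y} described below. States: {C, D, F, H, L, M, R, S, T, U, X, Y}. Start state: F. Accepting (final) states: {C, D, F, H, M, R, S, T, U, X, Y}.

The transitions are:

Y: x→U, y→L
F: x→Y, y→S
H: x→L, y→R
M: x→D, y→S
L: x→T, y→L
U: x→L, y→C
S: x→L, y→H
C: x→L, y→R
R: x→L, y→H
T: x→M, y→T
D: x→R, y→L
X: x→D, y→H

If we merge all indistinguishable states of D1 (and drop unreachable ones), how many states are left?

States {X} cannot be reached from the start state, so discard them.
P0 = {C,D,F,H,M,R,S,T,U,Y} | {L}.
On input x, block {C,D,F,H,M,R,S,T,U,Y} splits into {D,F,M,T,Y} and {C,H,R,S,U}.
Refine {D,F,M,T,Y} on symbol x: members go to different blocks, giving {F,M,T} and {D,Y}.
Split {F,M,T} by δ(·,x) → {F,M} and {T}.
No further refinement is possible. Final partition (5 blocks): {F,M} | {L} | {C,H,R,S,U} | {D,Y} | {T}.

5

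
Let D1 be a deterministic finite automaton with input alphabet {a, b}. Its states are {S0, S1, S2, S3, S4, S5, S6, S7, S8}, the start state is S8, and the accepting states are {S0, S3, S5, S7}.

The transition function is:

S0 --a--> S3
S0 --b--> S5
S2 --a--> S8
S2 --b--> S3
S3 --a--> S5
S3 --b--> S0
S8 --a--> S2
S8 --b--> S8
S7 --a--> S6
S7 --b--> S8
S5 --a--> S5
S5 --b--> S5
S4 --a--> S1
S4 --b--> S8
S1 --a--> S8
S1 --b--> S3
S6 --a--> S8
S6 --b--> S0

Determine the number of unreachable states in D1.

4

BFS from S8 reaches {S0, S2, S3, S5, S8}; the 4 state(s) S1, S4, S6, S7 are never visited.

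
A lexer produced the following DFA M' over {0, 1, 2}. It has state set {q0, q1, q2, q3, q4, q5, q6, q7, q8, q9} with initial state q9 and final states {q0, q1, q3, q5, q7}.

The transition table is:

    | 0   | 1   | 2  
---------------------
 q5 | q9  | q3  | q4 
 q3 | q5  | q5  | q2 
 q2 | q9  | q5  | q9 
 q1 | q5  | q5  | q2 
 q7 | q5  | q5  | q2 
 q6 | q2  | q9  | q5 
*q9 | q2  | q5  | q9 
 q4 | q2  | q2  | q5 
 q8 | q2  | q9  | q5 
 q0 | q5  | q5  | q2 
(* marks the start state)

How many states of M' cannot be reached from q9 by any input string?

5

No path from q9 leads to q0, q1, q6, q7, q8; the other 5 states are all reachable.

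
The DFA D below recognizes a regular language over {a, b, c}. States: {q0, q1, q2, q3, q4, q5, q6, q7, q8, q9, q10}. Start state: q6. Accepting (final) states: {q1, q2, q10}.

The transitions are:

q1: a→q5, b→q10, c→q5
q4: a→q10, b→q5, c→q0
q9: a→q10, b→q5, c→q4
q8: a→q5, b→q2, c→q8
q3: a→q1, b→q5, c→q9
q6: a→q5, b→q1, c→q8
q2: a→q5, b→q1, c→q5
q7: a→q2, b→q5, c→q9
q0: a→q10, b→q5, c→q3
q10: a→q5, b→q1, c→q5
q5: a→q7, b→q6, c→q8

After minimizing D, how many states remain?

P0 = {q1,q2,q10} | {q0,q3,q4,q5,q6,q7,q8,q9}.
Refine {q0,q3,q4,q5,q6,q7,q8,q9} on symbol a: members go to different blocks, giving {q0,q3,q4,q7,q9} and {q5,q6,q8}.
On input a, block {q5,q6,q8} splits into {q6,q8} and {q5}.
Stable partition: {q1,q2,q10} | {q0,q3,q4,q7,q9} | {q6,q8} | {q5} — 4 equivalence classes.

4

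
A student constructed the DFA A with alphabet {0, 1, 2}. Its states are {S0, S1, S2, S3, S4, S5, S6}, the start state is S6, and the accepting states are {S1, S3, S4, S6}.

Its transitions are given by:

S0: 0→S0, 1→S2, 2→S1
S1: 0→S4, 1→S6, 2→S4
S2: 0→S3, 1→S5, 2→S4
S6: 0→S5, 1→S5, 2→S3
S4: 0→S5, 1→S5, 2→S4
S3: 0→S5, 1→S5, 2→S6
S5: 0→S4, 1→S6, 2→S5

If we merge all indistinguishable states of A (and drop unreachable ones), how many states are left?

2

Reachable states from the start: {S3,S4,S5,S6}. Unreachable: {S0,S1,S2} — drop them.
Initial partition by acceptance: {S3,S4,S6} | {S5}.
No further refinement is possible. Final partition (2 blocks): {S3,S4,S6} | {S5}.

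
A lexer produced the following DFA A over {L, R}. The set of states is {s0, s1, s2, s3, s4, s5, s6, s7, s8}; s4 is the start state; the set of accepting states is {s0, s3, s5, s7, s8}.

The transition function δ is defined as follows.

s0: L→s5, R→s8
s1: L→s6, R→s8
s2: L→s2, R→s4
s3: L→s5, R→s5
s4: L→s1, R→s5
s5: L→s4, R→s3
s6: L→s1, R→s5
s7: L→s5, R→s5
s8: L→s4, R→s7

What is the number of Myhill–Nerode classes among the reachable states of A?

First remove the unreachable states {s0,s2}; 7 states remain.
Start with accepting vs non-accepting: {s3,s5,s7,s8} | {s1,s4,s6}.
Refine {s3,s5,s7,s8} on symbol L: members go to different blocks, giving {s3,s7} and {s5,s8}.
The partition is now stable with 3 blocks: {s3,s7} | {s1,s4,s6} | {s5,s8}.

3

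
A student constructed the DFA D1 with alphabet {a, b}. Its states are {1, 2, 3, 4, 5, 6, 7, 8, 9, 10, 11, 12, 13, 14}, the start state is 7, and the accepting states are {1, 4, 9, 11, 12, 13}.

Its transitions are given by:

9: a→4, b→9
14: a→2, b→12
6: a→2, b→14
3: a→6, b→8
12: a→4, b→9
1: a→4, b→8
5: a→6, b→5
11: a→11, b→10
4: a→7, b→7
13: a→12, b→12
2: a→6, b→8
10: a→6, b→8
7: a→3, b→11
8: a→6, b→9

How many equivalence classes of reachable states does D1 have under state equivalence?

6

States {1,5,13} cannot be reached from the start state, so discard them.
Initial partition by acceptance: {4,9,11,12} | {2,3,6,7,8,10,14}.
Split {4,9,11,12} by δ(·,a) → {9,11,12} and {4}.
On input a, block {9,11,12} splits into {9,12} and {11}.
Split {2,3,6,7,8,10,14} by δ(·,b) → {2,3,6,10} and {8,14} and {7}.
Stable partition: {9,12} | {2,3,6,10} | {4} | {11} | {8,14} | {7} — 6 equivalence classes.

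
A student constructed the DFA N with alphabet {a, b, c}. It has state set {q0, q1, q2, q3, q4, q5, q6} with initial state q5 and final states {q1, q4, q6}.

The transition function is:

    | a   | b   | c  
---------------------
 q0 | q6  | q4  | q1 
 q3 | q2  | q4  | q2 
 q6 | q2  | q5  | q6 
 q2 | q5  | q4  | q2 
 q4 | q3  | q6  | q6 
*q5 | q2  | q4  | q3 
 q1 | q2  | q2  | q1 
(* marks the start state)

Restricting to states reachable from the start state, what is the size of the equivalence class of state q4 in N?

1

States {q0,q1} cannot be reached from the start state, so discard them.
Start with accepting vs non-accepting: {q4,q6} | {q2,q3,q5}.
Refine {q4,q6} on symbol b: members go to different blocks, giving {q4} and {q6}.
No further refinement is possible. Final partition (3 blocks): {q4} | {q2,q3,q5} | {q6}.
State q4 belongs to the block {q4}, which has 1 states.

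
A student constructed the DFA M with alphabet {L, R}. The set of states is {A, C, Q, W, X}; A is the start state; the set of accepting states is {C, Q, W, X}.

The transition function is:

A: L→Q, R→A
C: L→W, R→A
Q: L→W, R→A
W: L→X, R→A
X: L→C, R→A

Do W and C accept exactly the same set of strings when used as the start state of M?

All states are reachable from the start state.
Start with accepting vs non-accepting: {C,Q,W,X} | {A}.
No further refinement is possible. Final partition (2 blocks): {C,Q,W,X} | {A}.
W and C lie in the same block of the stable partition, so they are equivalent — no string distinguishes them.

Yes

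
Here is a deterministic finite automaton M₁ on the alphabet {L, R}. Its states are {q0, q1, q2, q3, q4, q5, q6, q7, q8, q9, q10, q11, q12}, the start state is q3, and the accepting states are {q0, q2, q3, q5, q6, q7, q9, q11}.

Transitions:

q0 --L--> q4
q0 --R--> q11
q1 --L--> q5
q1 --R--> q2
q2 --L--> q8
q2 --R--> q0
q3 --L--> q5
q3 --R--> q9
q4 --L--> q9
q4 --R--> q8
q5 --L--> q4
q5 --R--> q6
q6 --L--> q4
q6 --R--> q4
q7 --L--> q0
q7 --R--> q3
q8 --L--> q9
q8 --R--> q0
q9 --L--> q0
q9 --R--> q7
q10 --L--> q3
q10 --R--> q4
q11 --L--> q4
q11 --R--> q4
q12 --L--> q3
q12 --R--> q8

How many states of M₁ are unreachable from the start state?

No path from q3 leads to q1, q2, q10, q12; the other 9 states are all reachable.

4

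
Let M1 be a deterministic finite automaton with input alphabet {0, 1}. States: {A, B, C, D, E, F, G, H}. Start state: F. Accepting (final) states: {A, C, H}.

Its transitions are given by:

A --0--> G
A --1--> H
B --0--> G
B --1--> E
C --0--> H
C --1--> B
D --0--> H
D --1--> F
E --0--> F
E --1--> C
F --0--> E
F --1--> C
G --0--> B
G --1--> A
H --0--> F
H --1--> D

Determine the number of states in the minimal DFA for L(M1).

Every state is reachable, so we keep all 8.
P0 = {A,C,H} | {B,D,E,F,G}.
On input 0, block {A,C,H} splits into {A,H} and {C}.
Split {A,H} by δ(·,1) → {A} and {H}.
Refine {B,D,E,F,G} on symbol 0: members go to different blocks, giving {B,E,F,G} and {D}.
Split {B,E,F,G} by δ(·,1) → {E,F} and {B} and {G}.
Stable partition: {A} | {E,F} | {C} | {H} | {D} | {B} | {G} — 7 equivalence classes.

7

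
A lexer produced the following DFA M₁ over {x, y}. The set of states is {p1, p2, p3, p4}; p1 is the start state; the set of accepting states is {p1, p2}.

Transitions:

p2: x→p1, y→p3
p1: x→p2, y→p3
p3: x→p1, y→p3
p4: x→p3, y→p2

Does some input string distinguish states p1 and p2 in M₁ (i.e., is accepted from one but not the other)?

No

First remove the unreachable states {p4}; 3 states remain.
Initial partition by acceptance: {p1,p2} | {p3}.
The partition is now stable with 2 blocks: {p1,p2} | {p3}.
p1 and p2 lie in the same block of the stable partition, so they are equivalent — no string distinguishes them.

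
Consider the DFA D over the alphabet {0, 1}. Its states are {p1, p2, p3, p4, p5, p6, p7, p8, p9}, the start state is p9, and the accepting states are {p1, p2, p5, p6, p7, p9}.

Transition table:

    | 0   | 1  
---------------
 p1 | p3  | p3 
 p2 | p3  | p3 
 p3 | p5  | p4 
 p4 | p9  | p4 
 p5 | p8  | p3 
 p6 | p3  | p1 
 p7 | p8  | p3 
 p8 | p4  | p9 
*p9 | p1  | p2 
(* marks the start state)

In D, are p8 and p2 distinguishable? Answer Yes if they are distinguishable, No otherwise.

Yes

States {p6,p7} cannot be reached from the start state, so discard them.
Initial partition by acceptance: {p1,p2,p5,p9} | {p3,p4,p8}.
Split {p1,p2,p5,p9} by δ(·,0) → {p1,p2,p5} and {p9}.
Refine {p3,p4,p8} on symbol 0: members go to different blocks, giving {p3} and {p4} and {p8}.
Split {p1,p2,p5} by δ(·,0) → {p1,p2} and {p5}.
No further refinement is possible. Final partition (6 blocks): {p1,p2} | {p3} | {p9} | {p4} | {p8} | {p5}.
p8 and p2 end up in different blocks, so they are distinguishable. For instance, the string 'ε' is accepted from only p2.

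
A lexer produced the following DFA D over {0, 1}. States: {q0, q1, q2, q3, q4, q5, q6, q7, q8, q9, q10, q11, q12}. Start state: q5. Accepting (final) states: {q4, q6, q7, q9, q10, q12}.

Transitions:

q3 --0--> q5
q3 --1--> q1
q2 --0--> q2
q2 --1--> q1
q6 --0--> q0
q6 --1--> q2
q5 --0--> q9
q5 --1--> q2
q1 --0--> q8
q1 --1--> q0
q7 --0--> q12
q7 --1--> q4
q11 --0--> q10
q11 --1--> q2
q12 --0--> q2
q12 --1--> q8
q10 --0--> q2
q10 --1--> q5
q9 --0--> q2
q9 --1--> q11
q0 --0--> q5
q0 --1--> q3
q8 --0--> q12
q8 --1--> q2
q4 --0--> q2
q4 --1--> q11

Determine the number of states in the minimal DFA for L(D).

4

Reachable states from the start: {q0,q1,q2,q3,q5,q8,q9,q10,q11,q12}. Unreachable: {q4,q6,q7} — drop them.
P0 = {q9,q10,q12} | {q0,q1,q2,q3,q5,q8,q11}.
On input 0, block {q0,q1,q2,q3,q5,q8,q11} splits into {q0,q1,q2,q3} and {q5,q8,q11}.
Refine {q0,q1,q2,q3} on symbol 0: members go to different blocks, giving {q0,q1,q3} and {q2}.
No further refinement is possible. Final partition (4 blocks): {q9,q10,q12} | {q0,q1,q3} | {q5,q8,q11} | {q2}.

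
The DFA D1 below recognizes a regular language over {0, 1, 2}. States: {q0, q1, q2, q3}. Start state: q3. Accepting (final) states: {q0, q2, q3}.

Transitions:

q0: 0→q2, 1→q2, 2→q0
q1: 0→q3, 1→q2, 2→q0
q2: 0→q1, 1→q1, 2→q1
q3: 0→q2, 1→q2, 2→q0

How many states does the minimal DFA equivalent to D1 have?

3

All states are reachable from the start state.
P0 = {q0,q2,q3} | {q1}.
On input 0, block {q0,q2,q3} splits into {q0,q3} and {q2}.
No further refinement is possible. Final partition (3 blocks): {q0,q3} | {q1} | {q2}.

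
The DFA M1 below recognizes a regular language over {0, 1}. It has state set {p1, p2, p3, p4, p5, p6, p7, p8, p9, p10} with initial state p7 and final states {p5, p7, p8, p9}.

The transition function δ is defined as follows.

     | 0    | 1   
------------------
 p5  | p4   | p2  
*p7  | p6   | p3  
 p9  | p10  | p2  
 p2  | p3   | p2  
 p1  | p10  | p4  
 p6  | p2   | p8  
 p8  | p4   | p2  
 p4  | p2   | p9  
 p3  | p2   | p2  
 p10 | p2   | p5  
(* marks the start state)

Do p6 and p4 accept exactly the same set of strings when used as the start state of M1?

Yes

First remove the unreachable states {p1}; 9 states remain.
Start with accepting vs non-accepting: {p5,p7,p8,p9} | {p2,p3,p4,p6,p10}.
On input 1, block {p2,p3,p4,p6,p10} splits into {p4,p6,p10} and {p2,p3}.
No further refinement is possible. Final partition (3 blocks): {p5,p7,p8,p9} | {p4,p6,p10} | {p2,p3}.
p6 and p4 lie in the same block of the stable partition, so they are equivalent — no string distinguishes them.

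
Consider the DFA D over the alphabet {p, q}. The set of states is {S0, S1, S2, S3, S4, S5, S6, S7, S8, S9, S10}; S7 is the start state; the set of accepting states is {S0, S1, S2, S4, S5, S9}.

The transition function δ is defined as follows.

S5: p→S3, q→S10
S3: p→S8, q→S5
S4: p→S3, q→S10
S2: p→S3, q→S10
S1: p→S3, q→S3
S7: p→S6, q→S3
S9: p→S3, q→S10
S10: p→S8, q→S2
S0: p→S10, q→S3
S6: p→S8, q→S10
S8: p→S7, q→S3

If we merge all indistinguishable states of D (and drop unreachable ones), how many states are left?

3

States {S0,S1,S4,S9} cannot be reached from the start state, so discard them.
Initial partition by acceptance: {S2,S5} | {S3,S6,S7,S8,S10}.
Refine {S3,S6,S7,S8,S10} on symbol q: members go to different blocks, giving {S6,S7,S8} and {S3,S10}.
Stable partition: {S2,S5} | {S6,S7,S8} | {S3,S10} — 3 equivalence classes.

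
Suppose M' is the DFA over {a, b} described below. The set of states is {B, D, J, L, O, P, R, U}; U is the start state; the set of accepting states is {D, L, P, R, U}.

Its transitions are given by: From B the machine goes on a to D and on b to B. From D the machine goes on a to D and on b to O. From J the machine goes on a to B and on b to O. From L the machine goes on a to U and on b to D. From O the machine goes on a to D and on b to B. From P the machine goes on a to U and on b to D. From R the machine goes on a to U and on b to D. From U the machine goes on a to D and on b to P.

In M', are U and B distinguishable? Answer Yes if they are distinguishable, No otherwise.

States {J,L,R} cannot be reached from the start state, so discard them.
P0 = {D,P,U} | {B,O}.
Split {D,P,U} by δ(·,b) → {P,U} and {D}.
On input a, block {P,U} splits into {P} and {U}.
Stable partition: {P} | {B,O} | {D} | {U} — 4 equivalence classes.
U and B end up in different blocks, so they are distinguishable. For instance, the string 'ε' is accepted from only U.

Yes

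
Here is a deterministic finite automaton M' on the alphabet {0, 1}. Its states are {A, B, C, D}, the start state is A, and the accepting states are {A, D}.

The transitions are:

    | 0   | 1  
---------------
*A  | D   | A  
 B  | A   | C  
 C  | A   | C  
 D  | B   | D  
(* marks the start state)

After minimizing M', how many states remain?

3

Every state is reachable, so we keep all 4.
Initial partition by acceptance: {A,D} | {B,C}.
Split {A,D} by δ(·,0) → {A} and {D}.
Stable partition: {A} | {B,C} | {D} — 3 equivalence classes.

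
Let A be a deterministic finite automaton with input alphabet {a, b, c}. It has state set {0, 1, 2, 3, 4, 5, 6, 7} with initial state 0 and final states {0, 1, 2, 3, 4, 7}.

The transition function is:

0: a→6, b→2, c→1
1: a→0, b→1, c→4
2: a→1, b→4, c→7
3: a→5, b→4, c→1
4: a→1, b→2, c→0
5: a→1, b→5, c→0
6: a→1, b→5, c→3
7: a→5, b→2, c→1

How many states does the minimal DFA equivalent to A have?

4

Every state is reachable, so we keep all 8.
P0 = {0,1,2,3,4,7} | {5,6}.
Split {0,1,2,3,4,7} by δ(·,a) → {0,3,7} and {1,2,4}.
Split {1,2,4} by δ(·,a) → {2,4} and {1}.
The partition is now stable with 4 blocks: {0,3,7} | {5,6} | {2,4} | {1}.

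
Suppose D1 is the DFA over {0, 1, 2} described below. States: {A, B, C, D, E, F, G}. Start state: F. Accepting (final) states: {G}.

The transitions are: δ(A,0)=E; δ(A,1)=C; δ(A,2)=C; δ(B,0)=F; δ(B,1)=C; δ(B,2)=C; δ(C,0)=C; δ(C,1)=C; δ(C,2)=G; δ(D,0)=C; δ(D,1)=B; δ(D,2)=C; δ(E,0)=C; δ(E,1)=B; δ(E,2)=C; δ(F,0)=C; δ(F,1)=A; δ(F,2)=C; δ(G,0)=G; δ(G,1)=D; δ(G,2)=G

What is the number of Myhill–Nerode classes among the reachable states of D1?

4

Every state is reachable, so we keep all 7.
P0 = {G} | {A,B,C,D,E,F}.
Split {A,B,C,D,E,F} by δ(·,2) → {A,B,D,E,F} and {C}.
On input 0, block {A,B,D,E,F} splits into {D,E,F} and {A,B}.
No further refinement is possible. Final partition (4 blocks): {G} | {D,E,F} | {C} | {A,B}.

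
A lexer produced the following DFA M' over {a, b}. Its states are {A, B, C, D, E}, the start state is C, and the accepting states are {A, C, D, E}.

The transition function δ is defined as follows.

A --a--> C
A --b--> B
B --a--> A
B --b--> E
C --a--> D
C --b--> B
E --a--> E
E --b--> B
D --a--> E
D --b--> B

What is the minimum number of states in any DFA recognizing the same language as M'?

2

All states are reachable from the start state.
P0 = {A,C,D,E} | {B}.
The partition is now stable with 2 blocks: {A,C,D,E} | {B}.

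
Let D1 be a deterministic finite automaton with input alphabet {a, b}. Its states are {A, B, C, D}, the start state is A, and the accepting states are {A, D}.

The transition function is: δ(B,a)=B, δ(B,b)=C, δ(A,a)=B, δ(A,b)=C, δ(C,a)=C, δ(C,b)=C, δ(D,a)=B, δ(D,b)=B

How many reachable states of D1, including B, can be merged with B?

States {D} cannot be reached from the start state, so discard them.
P0 = {A} | {B,C}.
No further refinement is possible. Final partition (2 blocks): {A} | {B,C}.
State B belongs to the block {B,C}, which has 2 states.

2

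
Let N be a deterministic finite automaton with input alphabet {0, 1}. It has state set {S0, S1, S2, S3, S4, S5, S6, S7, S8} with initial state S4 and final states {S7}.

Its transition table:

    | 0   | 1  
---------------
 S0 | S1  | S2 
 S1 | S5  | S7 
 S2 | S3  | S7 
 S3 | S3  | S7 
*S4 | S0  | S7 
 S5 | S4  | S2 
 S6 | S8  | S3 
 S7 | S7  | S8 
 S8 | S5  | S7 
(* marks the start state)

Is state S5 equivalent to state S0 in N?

First remove the unreachable states {S6}; 8 states remain.
Start with accepting vs non-accepting: {S7} | {S0,S1,S2,S3,S4,S5,S8}.
Refine {S0,S1,S2,S3,S4,S5,S8} on symbol 1: members go to different blocks, giving {S1,S2,S3,S4,S8} and {S0,S5}.
Refine {S1,S2,S3,S4,S8} on symbol 0: members go to different blocks, giving {S1,S4,S8} and {S2,S3}.
The partition is now stable with 4 blocks: {S7} | {S1,S4,S8} | {S0,S5} | {S2,S3}.
S5 and S0 lie in the same block of the stable partition, so they are equivalent — no string distinguishes them.

Yes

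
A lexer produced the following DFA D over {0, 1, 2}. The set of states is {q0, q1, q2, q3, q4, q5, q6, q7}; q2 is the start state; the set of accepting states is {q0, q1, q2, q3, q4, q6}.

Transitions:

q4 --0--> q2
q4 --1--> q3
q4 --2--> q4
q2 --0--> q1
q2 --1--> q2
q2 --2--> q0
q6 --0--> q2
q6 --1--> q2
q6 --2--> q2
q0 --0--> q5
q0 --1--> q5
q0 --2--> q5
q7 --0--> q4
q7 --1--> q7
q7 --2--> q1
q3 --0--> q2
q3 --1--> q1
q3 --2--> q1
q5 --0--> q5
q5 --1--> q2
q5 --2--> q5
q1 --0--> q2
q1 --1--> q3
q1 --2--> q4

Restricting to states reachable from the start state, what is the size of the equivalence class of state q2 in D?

Reachable states from the start: {q0,q1,q2,q3,q4,q5}. Unreachable: {q6,q7} — drop them.
P0 = {q0,q1,q2,q3,q4} | {q5}.
Refine {q0,q1,q2,q3,q4} on symbol 0: members go to different blocks, giving {q1,q2,q3,q4} and {q0}.
On input 2, block {q1,q2,q3,q4} splits into {q1,q3,q4} and {q2}.
No further refinement is possible. Final partition (4 blocks): {q1,q3,q4} | {q5} | {q0} | {q2}.
State q2 belongs to the block {q2}, which has 1 states.

1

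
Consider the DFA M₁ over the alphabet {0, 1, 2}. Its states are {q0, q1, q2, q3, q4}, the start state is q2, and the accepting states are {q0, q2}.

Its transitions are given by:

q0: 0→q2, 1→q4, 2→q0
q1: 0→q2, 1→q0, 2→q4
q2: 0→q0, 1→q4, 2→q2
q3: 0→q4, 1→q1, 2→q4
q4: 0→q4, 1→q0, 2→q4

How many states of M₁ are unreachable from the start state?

2

Starting at q2 and following transitions, the reachable set is {q0, q2, q4}. That leaves q1, q3 unreachable — 2 in total.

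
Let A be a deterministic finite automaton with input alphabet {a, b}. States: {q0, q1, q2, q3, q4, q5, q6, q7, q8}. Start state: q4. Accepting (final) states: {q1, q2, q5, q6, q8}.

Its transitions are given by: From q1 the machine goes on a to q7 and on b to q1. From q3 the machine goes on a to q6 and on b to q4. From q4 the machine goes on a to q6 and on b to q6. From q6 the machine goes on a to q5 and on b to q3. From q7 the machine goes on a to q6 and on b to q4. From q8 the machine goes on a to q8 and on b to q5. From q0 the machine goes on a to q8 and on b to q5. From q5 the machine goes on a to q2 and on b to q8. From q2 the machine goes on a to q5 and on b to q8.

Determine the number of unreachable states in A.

3

No path from q4 leads to q0, q1, q7; the other 6 states are all reachable.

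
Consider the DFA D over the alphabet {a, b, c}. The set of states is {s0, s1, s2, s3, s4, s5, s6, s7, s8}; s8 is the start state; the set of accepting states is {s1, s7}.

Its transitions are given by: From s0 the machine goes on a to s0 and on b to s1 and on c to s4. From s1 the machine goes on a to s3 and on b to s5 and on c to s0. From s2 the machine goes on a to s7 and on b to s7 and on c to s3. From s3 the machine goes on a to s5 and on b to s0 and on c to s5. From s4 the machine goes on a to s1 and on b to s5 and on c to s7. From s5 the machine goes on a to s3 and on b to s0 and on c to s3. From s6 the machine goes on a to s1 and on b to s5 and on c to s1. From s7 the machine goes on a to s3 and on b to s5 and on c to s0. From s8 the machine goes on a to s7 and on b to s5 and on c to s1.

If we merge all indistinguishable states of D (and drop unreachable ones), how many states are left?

Reachable states from the start: {s0,s1,s3,s4,s5,s7,s8}. Unreachable: {s2,s6} — drop them.
P0 = {s1,s7} | {s0,s3,s4,s5,s8}.
Refine {s0,s3,s4,s5,s8} on symbol a: members go to different blocks, giving {s0,s3,s5} and {s4,s8}.
Split {s0,s3,s5} by δ(·,b) → {s3,s5} and {s0}.
Stable partition: {s1,s7} | {s3,s5} | {s4,s8} | {s0} — 4 equivalence classes.

4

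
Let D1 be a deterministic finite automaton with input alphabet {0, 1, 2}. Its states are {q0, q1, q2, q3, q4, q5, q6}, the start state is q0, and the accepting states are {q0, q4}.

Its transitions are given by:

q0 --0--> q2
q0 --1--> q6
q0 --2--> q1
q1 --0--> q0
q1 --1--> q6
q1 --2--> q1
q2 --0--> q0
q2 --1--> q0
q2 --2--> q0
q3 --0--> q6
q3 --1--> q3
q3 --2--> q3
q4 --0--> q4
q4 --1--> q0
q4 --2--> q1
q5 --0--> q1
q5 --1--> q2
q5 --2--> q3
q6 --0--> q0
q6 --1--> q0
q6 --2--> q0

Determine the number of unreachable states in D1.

BFS from q0 reaches {q0, q1, q2, q6}; the 3 state(s) q3, q4, q5 are never visited.

3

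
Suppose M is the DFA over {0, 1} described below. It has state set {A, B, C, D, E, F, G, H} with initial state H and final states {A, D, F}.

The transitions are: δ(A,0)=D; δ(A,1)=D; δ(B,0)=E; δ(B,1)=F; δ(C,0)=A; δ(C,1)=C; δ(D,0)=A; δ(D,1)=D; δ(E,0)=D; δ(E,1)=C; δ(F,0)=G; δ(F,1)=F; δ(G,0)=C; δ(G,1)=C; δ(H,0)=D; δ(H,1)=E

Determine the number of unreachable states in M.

No path from H leads to B, F, G; the other 5 states are all reachable.

3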